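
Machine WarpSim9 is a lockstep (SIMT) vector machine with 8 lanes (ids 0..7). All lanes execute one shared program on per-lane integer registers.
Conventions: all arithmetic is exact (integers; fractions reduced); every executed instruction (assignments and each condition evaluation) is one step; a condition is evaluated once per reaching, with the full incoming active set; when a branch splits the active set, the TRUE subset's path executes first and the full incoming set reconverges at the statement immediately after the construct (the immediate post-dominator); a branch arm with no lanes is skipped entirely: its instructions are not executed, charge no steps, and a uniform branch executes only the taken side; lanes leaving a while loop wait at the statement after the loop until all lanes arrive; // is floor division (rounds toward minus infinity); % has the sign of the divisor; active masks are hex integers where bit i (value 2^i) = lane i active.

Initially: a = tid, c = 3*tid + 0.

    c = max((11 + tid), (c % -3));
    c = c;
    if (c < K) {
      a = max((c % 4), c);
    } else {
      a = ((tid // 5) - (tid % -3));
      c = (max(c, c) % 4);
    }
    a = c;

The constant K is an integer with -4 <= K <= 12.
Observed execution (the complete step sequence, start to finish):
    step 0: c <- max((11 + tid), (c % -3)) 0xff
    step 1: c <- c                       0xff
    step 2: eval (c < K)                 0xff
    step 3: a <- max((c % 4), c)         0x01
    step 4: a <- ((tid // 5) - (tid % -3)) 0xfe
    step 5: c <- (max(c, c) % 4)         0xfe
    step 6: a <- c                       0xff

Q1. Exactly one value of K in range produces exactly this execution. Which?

Answer: K = 12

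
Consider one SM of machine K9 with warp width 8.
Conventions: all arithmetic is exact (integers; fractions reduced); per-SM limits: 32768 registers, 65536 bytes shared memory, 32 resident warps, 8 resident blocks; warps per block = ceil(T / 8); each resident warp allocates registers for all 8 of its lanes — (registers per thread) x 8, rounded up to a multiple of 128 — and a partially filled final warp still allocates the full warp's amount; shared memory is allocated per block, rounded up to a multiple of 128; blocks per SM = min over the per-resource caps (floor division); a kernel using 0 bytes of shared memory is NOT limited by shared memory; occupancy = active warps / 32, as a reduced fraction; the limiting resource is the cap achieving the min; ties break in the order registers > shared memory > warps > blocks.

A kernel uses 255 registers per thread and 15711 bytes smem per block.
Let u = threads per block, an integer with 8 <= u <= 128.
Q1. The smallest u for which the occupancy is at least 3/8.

Answer: u = 17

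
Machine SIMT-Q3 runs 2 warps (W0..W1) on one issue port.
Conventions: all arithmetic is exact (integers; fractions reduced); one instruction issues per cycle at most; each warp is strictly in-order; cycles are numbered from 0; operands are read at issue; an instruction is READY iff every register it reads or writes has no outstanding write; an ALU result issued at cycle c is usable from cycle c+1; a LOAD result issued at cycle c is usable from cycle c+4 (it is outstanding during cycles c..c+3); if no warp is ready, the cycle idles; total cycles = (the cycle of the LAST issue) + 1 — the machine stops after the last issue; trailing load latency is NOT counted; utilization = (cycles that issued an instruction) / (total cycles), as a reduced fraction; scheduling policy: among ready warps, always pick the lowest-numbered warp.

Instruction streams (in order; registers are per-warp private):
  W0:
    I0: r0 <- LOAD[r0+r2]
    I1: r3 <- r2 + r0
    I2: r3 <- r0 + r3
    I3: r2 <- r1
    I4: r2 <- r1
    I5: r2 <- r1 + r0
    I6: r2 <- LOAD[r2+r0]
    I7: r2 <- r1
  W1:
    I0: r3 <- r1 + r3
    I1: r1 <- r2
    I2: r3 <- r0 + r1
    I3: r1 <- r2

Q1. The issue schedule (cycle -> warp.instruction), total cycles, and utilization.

cycle 0: W0.I0
cycle 1: W1.I0
cycle 2: W1.I1
cycle 3: W1.I2
cycle 4: W0.I1
cycle 5: W0.I2
cycle 6: W0.I3
cycle 7: W0.I4
cycle 8: W0.I5
cycle 9: W0.I6
cycle 10: W1.I3
cycle 11: idle
cycle 12: idle
cycle 13: W0.I7

Answer: 14 cycles, utilization 6/7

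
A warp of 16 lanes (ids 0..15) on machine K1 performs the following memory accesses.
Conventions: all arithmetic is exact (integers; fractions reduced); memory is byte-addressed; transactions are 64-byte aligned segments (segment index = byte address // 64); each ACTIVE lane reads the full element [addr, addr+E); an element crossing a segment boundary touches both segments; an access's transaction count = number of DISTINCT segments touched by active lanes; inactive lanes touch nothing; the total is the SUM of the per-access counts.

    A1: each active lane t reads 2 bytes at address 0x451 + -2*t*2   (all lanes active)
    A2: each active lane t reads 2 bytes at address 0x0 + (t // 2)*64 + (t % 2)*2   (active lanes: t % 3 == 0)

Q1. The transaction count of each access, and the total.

A1: 2 transactions
A2: 6 transactions

Answer: 2,6; total 8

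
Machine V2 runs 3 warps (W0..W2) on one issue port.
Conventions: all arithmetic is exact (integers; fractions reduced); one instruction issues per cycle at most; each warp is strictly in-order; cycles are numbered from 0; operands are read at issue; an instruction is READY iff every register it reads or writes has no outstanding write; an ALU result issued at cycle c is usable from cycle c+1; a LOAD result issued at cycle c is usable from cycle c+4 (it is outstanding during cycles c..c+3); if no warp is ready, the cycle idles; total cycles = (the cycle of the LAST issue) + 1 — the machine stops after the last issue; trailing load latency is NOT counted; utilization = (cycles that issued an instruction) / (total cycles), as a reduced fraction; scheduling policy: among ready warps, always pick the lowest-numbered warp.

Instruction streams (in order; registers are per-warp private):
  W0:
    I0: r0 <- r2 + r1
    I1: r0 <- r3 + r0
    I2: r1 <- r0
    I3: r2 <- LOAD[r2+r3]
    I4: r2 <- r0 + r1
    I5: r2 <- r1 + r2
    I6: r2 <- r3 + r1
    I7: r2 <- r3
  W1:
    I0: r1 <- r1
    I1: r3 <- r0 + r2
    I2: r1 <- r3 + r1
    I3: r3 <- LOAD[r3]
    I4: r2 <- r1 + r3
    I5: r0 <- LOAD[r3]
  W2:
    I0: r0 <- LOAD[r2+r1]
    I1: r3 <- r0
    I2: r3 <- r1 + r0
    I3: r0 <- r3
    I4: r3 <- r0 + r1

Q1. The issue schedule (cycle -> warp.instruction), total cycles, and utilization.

cycle 0: W0.I0
cycle 1: W0.I1
cycle 2: W0.I2
cycle 3: W0.I3
cycle 4: W1.I0
cycle 5: W1.I1
cycle 6: W1.I2
cycle 7: W0.I4
cycle 8: W0.I5
cycle 9: W0.I6
cycle 10: W0.I7
cycle 11: W1.I3
cycle 12: W2.I0
cycle 13: idle
cycle 14: idle
cycle 15: W1.I4
cycle 16: W1.I5
cycle 17: W2.I1
cycle 18: W2.I2
cycle 19: W2.I3
cycle 20: W2.I4

Answer: 21 cycles, utilization 19/21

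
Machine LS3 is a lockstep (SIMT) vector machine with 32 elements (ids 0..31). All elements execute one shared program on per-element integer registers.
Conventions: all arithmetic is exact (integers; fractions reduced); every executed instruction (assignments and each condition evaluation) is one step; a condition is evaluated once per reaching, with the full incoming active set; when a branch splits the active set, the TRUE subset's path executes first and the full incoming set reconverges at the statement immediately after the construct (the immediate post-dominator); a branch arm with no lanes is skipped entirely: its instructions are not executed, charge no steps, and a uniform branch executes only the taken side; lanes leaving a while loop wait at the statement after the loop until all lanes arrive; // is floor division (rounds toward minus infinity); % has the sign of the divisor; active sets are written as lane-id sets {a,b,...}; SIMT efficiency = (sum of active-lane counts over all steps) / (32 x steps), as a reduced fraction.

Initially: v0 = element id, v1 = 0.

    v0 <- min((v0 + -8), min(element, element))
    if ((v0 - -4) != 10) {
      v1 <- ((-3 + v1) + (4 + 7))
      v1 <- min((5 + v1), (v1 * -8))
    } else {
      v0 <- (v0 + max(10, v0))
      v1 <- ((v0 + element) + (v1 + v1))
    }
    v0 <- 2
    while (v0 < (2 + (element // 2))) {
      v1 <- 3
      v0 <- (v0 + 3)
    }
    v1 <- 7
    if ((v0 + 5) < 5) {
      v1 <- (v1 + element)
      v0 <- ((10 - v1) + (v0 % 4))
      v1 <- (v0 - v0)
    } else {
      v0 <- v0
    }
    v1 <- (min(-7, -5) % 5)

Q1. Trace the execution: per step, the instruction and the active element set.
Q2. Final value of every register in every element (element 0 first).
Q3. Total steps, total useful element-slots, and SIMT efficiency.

step 0: v0 <- min((v0 + -8), min(element, element)) {0,1,2,3,4,5,6,7,8,9,10,11,12,13,14,15,16,17,18,19,20,21,22,23,24,25,26,27,28,29,30,31}
step 1: eval ((v0 - -4) != 10)       {0,1,2,3,4,5,6,7,8,9,10,11,12,13,14,15,16,17,18,19,20,21,22,23,24,25,26,27,28,29,30,31}
step 2: v1 <- ((-3 + v1) + (4 + 7))  {0,1,2,3,4,5,6,7,8,9,10,11,12,13,15,16,17,18,19,20,21,22,23,24,25,26,27,28,29,30,31}
step 3: v1 <- min((5 + v1), (v1 * -8)) {0,1,2,3,4,5,6,7,8,9,10,11,12,13,15,16,17,18,19,20,21,22,23,24,25,26,27,28,29,30,31}
step 4: v0 <- (v0 + max(10, v0))     {14}
step 5: v1 <- ((v0 + element) + (v1 + v1)) {14}
step 6: v0 <- 2                      {0,1,2,3,4,5,6,7,8,9,10,11,12,13,14,15,16,17,18,19,20,21,22,23,24,25,26,27,28,29,30,31}
step 7: eval (v0 < (2 + (element // 2))) {0,1,2,3,4,5,6,7,8,9,10,11,12,13,14,15,16,17,18,19,20,21,22,23,24,25,26,27,28,29,30,31}
step 8: v1 <- 3                      {2,3,4,5,6,7,8,9,10,11,12,13,14,15,16,17,18,19,20,21,22,23,24,25,26,27,28,29,30,31}
step 9: v0 <- (v0 + 3)               {2,3,4,5,6,7,8,9,10,11,12,13,14,15,16,17,18,19,20,21,22,23,24,25,26,27,28,29,30,31}
step 10: eval (v0 < (2 + (element // 2))) {2,3,4,5,6,7,8,9,10,11,12,13,14,15,16,17,18,19,20,21,22,23,24,25,26,27,28,29,30,31}
step 11: v1 <- 3                      {8,9,10,11,12,13,14,15,16,17,18,19,20,21,22,23,24,25,26,27,28,29,30,31}
step 12: v0 <- (v0 + 3)               {8,9,10,11,12,13,14,15,16,17,18,19,20,21,22,23,24,25,26,27,28,29,30,31}
step 13: eval (v0 < (2 + (element // 2))) {8,9,10,11,12,13,14,15,16,17,18,19,20,21,22,23,24,25,26,27,28,29,30,31}
step 14: v1 <- 3                      {14,15,16,17,18,19,20,21,22,23,24,25,26,27,28,29,30,31}
step 15: v0 <- (v0 + 3)               {14,15,16,17,18,19,20,21,22,23,24,25,26,27,28,29,30,31}
step 16: eval (v0 < (2 + (element // 2))) {14,15,16,17,18,19,20,21,22,23,24,25,26,27,28,29,30,31}
step 17: v1 <- 3                      {20,21,22,23,24,25,26,27,28,29,30,31}
step 18: v0 <- (v0 + 3)               {20,21,22,23,24,25,26,27,28,29,30,31}
step 19: eval (v0 < (2 + (element // 2))) {20,21,22,23,24,25,26,27,28,29,30,31}
step 20: v1 <- 3                      {26,27,28,29,30,31}
step 21: v0 <- (v0 + 3)               {26,27,28,29,30,31}
step 22: eval (v0 < (2 + (element // 2))) {26,27,28,29,30,31}
step 23: v1 <- 7                      {0,1,2,3,4,5,6,7,8,9,10,11,12,13,14,15,16,17,18,19,20,21,22,23,24,25,26,27,28,29,30,31}
step 24: eval ((v0 + 5) < 5)          {0,1,2,3,4,5,6,7,8,9,10,11,12,13,14,15,16,17,18,19,20,21,22,23,24,25,26,27,28,29,30,31}
step 25: v0 <- v0                     {0,1,2,3,4,5,6,7,8,9,10,11,12,13,14,15,16,17,18,19,20,21,22,23,24,25,26,27,28,29,30,31}
step 26: v1 <- (min(-7, -5) % 5)      {0,1,2,3,4,5,6,7,8,9,10,11,12,13,14,15,16,17,18,19,20,21,22,23,24,25,26,27,28,29,30,31}

Answer: 27 steps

v0: 2,2,5,5,5,5,5,5,8,8,8,8,8,8,11,11,11,11,11,11,14,14,14,14,14,14,17,17,17,17,17,17
v1: 3,3,3,3,3,3,3,3,3,3,3,3,3,3,3,3,3,3,3,3,3,3,3,3,3,3,3,3,3,3,3,3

steps = 27; useful = 590; efficiency = 590/864 = 295/432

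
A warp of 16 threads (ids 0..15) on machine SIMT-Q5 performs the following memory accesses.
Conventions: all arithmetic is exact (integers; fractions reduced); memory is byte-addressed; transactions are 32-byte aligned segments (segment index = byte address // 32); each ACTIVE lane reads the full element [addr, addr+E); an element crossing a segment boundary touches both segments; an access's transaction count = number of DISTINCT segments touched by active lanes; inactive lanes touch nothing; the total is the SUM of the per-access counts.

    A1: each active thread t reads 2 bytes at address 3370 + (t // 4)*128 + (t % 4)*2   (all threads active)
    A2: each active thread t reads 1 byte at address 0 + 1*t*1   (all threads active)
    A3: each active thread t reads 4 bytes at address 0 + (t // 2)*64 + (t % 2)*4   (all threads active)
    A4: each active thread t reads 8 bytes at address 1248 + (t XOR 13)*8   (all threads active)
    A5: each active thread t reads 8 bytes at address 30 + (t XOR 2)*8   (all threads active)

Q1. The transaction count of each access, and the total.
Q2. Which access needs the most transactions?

A1: 4 transactions
A2: 1 transaction
A3: 8 transactions
A4: 4 transactions
A5: 5 transactions

Answer: 4,1,8,4,5; total 22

Answer: A3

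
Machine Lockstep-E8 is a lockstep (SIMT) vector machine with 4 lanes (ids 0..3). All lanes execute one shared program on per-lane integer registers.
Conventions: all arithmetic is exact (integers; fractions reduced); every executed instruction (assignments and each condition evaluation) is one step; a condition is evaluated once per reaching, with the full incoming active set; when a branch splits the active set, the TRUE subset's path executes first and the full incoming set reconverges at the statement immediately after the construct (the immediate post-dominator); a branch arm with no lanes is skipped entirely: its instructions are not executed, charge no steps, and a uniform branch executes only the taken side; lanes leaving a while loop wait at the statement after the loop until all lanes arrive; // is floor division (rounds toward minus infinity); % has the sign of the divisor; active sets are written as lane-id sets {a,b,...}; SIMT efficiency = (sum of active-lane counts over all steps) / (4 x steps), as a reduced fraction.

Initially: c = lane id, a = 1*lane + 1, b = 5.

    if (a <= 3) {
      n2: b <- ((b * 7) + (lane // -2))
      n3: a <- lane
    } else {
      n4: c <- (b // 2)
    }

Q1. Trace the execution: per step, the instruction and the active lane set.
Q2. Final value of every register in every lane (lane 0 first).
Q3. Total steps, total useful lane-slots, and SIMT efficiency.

step 0: eval (a <= 3)                {0,1,2,3}
step 1: b <- ((b * 7) + (lane // -2)) {0,1,2}
step 2: a <- lane                    {0,1,2}
step 3: c <- (b // 2)                {3}

Answer: 4 steps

c: 0,1,2,2
a: 0,1,2,4
b: 35,34,34,5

steps = 4; useful = 11; efficiency = 11/16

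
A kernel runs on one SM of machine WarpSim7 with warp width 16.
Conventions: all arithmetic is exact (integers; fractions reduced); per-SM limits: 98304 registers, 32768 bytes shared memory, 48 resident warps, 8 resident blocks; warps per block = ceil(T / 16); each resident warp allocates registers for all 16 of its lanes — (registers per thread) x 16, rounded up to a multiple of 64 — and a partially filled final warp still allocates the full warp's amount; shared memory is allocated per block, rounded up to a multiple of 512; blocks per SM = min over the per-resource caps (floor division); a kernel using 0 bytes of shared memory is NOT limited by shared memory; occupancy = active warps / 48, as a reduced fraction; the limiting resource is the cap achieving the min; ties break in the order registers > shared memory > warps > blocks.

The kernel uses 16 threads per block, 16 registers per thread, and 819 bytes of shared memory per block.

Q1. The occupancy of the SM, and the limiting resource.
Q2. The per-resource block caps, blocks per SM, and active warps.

Answer: occupancy 1/6, limited by blocks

registers: 384 blocks
shared memory: 32 blocks
warps: 48 blocks
blocks: 8 blocks

Answer: 8 blocks, 8 active warps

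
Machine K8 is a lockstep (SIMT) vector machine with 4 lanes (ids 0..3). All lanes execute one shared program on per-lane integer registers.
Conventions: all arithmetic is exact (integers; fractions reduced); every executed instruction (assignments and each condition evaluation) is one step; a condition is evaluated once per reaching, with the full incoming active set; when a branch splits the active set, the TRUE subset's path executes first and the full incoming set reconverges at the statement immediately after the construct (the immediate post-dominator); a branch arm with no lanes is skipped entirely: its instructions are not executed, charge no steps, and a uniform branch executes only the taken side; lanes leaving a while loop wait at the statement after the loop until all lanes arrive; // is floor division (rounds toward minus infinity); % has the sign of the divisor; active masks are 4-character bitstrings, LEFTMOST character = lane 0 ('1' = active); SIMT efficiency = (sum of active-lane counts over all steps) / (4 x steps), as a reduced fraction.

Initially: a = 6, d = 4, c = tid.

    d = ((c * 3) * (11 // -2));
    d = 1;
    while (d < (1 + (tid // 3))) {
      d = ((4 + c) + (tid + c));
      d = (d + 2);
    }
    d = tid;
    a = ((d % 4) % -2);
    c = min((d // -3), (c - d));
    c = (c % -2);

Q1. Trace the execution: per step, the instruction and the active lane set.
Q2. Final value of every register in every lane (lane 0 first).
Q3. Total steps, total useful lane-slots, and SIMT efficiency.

step 0: d <- ((c * 3) * (11 // -2))  1111
step 1: d <- 1                       1111
step 2: eval (d < (1 + (tid // 3)))  1111
step 3: d <- ((4 + c) + (tid + c))   0001
step 4: d <- (d + 2)                 0001
step 5: eval (d < (1 + (tid // 3)))  0001
step 6: d <- tid                     1111
step 7: a <- ((d % 4) % -2)          1111
step 8: c <- min((d // -3), (c - d)) 1111
step 9: c <- (c % -2)                1111

Answer: 10 steps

a: 0,-1,0,-1
d: 0,1,2,3
c: 0,-1,-1,-1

steps = 10; useful = 31; efficiency = 31/40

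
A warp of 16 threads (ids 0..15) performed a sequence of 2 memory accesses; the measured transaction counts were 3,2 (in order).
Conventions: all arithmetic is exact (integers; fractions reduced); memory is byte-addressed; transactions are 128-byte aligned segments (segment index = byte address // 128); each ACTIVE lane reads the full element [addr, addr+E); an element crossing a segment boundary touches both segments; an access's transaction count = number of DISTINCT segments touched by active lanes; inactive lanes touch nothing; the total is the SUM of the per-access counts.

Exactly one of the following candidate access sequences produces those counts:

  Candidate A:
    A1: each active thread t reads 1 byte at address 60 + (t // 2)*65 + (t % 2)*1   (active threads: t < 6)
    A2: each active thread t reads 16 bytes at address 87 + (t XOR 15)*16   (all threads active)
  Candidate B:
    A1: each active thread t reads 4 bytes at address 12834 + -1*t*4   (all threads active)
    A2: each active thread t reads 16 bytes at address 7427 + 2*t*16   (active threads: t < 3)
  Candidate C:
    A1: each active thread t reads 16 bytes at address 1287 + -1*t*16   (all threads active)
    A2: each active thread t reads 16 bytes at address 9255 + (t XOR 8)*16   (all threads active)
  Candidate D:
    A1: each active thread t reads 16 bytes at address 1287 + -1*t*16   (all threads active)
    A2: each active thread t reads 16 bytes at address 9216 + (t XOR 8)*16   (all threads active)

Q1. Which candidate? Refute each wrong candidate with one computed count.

A: A1 gives 2 transactions, not 3
B: A1 gives 2 transactions, not 3
C: A2 gives 3 transactions, not 2
D: all counts match (3,2)

Answer: D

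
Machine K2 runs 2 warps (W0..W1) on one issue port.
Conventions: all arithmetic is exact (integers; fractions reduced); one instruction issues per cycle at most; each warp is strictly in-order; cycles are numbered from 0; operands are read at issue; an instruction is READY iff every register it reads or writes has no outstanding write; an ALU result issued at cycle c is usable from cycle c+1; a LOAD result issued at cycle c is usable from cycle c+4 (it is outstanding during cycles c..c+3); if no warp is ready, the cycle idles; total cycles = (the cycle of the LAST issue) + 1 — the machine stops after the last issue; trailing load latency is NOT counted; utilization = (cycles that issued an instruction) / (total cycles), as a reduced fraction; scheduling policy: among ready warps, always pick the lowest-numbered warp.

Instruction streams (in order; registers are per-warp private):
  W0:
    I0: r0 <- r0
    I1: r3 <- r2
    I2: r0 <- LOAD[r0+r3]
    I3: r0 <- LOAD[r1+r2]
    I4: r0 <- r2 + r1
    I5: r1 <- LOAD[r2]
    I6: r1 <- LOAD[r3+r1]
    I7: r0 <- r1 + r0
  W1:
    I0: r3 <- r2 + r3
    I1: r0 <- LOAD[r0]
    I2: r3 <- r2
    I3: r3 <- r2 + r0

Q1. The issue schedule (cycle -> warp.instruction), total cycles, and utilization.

cycle 0: W0.I0
cycle 1: W0.I1
cycle 2: W0.I2
cycle 3: W1.I0
cycle 4: W1.I1
cycle 5: W1.I2
cycle 6: W0.I3
cycle 7: idle
cycle 8: W1.I3
cycle 9: idle
cycle 10: W0.I4
cycle 11: W0.I5
cycle 12: idle
cycle 13: idle
cycle 14: idle
cycle 15: W0.I6
cycle 16: idle
cycle 17: idle
cycle 18: idle
cycle 19: W0.I7

Answer: 20 cycles, utilization 3/5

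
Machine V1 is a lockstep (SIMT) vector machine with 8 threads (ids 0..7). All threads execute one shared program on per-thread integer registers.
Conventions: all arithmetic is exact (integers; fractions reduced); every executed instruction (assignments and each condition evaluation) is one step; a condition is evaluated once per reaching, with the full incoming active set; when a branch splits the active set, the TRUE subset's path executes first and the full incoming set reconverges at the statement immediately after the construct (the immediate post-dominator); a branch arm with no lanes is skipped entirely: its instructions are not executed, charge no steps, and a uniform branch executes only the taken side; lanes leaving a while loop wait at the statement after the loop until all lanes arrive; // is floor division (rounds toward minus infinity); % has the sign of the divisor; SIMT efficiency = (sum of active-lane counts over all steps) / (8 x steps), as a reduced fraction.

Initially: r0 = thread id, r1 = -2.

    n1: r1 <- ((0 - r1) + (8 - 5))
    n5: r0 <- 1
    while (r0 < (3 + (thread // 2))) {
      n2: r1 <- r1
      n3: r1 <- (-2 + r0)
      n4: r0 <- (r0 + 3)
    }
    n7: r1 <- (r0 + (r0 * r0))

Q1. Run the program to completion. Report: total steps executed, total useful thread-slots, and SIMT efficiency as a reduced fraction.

Answer: 12 steps, 80 useful, 5/6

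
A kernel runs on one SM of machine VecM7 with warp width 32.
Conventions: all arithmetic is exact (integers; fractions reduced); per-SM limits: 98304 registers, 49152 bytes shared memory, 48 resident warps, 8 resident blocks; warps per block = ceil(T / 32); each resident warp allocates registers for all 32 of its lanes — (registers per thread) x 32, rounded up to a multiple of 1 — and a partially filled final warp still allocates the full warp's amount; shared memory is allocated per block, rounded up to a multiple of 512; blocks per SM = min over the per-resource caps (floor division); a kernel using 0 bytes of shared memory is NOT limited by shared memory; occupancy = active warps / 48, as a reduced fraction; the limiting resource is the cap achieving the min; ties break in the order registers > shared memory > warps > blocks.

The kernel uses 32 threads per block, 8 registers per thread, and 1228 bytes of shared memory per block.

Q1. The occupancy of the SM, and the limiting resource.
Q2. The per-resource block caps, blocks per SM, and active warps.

Answer: occupancy 1/6, limited by blocks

registers: 384 blocks
shared memory: 32 blocks
warps: 48 blocks
blocks: 8 blocks

Answer: 8 blocks, 8 active warps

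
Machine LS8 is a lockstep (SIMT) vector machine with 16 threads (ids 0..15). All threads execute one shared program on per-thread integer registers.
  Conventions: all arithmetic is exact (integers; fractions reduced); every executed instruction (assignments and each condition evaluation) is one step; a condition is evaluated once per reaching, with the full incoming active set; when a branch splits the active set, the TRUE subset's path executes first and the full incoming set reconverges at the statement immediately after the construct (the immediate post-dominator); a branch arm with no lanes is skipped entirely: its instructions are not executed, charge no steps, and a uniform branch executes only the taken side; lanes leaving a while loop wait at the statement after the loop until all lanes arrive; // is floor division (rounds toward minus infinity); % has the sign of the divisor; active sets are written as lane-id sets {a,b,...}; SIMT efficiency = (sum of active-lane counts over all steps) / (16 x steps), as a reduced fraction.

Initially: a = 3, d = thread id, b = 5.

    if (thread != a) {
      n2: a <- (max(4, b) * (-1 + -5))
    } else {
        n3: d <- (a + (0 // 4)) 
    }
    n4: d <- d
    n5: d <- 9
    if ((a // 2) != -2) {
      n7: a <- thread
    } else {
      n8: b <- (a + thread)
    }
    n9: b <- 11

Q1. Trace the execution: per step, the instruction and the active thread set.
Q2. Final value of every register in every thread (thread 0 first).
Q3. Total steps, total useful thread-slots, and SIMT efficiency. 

step 0: eval (thread != a)           {0,1,2,3,4,5,6,7,8,9,10,11,12,13,14,15}
step 1: a <- (max(4, b) * (-1 + -5)) {0,1,2,4,5,6,7,8,9,10,11,12,13,14,15}
step 2: d <- (a + (0 // 4))          {3}
step 3: d <- d                       {0,1,2,3,4,5,6,7,8,9,10,11,12,13,14,15}
step 4: d <- 9                       {0,1,2,3,4,5,6,7,8,9,10,11,12,13,14,15}
step 5: eval ((a // 2) != -2)        {0,1,2,3,4,5,6,7,8,9,10,11,12,13,14,15}
step 6: a <- thread                  {0,1,2,3,4,5,6,7,8,9,10,11,12,13,14,15}
step 7: b <- 11                      {0,1,2,3,4,5,6,7,8,9,10,11,12,13,14,15}

Answer: 8 steps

a: 0,1,2,3,4,5,6,7,8,9,10,11,12,13,14,15
d: 9,9,9,9,9,9,9,9,9,9,9,9,9,9,9,9
b: 11,11,11,11,11,11,11,11,11,11,11,11,11,11,11,11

steps = 8; useful = 112; efficiency = 112/128 = 7/8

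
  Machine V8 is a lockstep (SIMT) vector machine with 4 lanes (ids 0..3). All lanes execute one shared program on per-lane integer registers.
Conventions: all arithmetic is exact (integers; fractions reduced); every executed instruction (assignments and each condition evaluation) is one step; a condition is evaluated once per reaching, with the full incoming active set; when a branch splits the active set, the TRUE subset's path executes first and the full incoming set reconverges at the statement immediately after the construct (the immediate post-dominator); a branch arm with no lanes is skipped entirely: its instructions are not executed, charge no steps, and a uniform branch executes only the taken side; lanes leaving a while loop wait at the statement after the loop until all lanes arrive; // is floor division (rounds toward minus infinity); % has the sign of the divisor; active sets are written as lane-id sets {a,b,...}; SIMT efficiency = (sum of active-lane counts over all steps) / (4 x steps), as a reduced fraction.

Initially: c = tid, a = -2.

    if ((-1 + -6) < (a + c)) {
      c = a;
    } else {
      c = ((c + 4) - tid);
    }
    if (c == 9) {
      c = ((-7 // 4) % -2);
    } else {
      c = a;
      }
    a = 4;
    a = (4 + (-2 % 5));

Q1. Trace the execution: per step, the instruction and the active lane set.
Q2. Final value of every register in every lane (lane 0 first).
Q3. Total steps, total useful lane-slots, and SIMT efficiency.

step 0: eval ((-1 + -6) < (a + c))   {0,1,2,3}
step 1: c <- a                       {0,1,2,3}
step 2: eval (c == 9)                {0,1,2,3}
step 3: c <- a                       {0,1,2,3}
step 4: a <- 4                       {0,1,2,3}
step 5: a <- (4 + (-2 % 5))          {0,1,2,3}

Answer: 6 steps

c: -2,-2,-2,-2
a: 7,7,7,7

steps = 6; useful = 24; efficiency = 24/24 = 1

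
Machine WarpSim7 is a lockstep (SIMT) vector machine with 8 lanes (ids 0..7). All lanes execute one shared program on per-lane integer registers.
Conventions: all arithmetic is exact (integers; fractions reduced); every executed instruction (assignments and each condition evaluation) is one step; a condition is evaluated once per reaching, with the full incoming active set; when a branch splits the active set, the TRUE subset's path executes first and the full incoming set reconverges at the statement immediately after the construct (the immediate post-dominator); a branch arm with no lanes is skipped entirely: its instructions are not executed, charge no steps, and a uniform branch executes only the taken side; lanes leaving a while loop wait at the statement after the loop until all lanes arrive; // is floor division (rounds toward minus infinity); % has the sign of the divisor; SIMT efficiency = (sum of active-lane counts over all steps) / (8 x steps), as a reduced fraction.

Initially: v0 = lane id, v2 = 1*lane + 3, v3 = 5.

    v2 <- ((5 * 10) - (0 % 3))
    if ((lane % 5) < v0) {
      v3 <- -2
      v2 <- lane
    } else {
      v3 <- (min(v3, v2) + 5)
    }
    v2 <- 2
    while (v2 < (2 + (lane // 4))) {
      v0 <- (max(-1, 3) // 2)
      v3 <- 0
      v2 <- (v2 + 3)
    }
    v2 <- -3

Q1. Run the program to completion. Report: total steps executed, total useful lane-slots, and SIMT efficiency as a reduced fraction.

Answer: 12 steps, 67 useful, 67/96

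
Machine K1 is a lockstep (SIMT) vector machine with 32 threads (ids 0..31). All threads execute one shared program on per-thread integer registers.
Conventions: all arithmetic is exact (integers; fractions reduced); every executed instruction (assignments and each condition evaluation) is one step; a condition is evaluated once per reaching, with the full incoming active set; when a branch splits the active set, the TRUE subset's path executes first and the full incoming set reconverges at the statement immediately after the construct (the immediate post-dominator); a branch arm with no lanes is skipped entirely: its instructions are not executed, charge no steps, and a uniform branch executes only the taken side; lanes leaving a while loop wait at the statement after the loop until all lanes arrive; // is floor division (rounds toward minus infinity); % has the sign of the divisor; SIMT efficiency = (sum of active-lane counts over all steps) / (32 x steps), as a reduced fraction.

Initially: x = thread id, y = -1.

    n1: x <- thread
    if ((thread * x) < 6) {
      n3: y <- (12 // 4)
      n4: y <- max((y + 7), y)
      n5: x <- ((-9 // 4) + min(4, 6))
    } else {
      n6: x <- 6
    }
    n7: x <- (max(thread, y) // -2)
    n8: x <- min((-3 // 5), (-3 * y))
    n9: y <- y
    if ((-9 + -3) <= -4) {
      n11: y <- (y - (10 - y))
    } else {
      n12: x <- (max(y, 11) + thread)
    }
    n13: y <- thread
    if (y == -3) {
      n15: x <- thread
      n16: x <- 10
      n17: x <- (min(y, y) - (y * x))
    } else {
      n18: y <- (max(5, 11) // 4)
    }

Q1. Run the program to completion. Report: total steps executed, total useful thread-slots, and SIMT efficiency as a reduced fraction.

Answer: 14 steps, 358 useful, 179/224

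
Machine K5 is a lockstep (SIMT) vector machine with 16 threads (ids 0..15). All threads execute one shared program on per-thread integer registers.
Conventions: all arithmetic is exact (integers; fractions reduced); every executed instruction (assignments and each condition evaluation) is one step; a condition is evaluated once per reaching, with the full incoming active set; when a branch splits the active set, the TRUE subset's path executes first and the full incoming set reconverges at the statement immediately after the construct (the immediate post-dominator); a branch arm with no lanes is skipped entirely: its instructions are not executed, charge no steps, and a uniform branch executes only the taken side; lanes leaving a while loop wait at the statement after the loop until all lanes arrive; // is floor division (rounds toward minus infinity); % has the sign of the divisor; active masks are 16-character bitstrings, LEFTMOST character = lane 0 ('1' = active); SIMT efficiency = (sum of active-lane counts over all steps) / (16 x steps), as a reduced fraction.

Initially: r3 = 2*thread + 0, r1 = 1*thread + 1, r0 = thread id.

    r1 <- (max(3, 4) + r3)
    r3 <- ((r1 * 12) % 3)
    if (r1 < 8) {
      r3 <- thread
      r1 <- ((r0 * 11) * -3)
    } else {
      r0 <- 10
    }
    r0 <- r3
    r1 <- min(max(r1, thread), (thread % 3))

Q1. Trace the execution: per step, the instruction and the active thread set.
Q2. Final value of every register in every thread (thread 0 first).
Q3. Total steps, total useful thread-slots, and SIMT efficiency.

step 0: r1 <- (max(3, 4) + r3)       1111111111111111
step 1: r3 <- ((r1 * 12) % 3)        1111111111111111
step 2: eval (r1 < 8)                1111111111111111
step 3: r3 <- thread                 1100000000000000
step 4: r1 <- ((r0 * 11) * -3)       1100000000000000
step 5: r0 <- 10                     0011111111111111
step 6: r0 <- r3                     1111111111111111
step 7: r1 <- min(max(r1, thread), (thread % 3)) 1111111111111111

Answer: 8 steps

r3: 0,1,0,0,0,0,0,0,0,0,0,0,0,0,0,0
r1: 0,1,2,0,1,2,0,1,2,0,1,2,0,1,2,0
r0: 0,1,0,0,0,0,0,0,0,0,0,0,0,0,0,0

steps = 8; useful = 98; efficiency = 98/128 = 49/64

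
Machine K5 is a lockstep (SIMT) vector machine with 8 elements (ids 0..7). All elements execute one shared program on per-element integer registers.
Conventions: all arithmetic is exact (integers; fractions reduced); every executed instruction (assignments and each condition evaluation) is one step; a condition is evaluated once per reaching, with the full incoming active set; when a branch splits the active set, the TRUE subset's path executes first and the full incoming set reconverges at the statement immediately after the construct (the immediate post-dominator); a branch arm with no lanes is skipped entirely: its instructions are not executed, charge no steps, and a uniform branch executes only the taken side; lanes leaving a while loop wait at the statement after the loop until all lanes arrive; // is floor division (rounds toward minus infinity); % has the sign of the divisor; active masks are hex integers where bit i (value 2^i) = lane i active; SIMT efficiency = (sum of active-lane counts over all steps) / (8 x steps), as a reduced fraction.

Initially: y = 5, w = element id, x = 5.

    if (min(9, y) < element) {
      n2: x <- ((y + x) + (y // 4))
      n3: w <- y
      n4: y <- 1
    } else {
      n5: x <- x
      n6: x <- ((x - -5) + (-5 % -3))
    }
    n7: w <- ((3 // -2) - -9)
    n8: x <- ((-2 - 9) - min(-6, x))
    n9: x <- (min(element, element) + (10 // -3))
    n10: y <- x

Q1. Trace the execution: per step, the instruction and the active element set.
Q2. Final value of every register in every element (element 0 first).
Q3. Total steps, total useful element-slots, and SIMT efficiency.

step 0: eval (min(9, y) < element)   0xff
step 1: x <- ((y + x) + (y // 4))    0xc0
step 2: w <- y                       0xc0
step 3: y <- 1                       0xc0
step 4: x <- x                       0x3f
step 5: x <- ((x - -5) + (-5 % -3))  0x3f
step 6: w <- ((3 // -2) - -9)        0xff
step 7: x <- ((-2 - 9) - min(-6, x)) 0xff
step 8: x <- (min(element, element) + (10 // -3)) 0xff
step 9: y <- x                       0xff

Answer: 10 steps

y: -4,-3,-2,-1,0,1,2,3
w: 7,7,7,7,7,7,7,7
x: -4,-3,-2,-1,0,1,2,3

steps = 10; useful = 58; efficiency = 58/80 = 29/40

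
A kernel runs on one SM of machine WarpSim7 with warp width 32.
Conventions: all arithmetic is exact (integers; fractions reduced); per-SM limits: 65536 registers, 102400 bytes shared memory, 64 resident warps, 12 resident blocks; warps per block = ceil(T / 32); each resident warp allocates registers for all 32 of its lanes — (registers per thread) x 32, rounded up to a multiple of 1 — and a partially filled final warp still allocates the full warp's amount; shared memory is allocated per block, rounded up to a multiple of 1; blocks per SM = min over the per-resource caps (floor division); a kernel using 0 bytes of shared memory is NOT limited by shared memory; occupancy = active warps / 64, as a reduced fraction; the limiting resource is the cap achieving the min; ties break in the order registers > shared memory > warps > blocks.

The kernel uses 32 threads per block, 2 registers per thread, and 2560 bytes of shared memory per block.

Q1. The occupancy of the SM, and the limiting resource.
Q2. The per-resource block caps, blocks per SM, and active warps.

Answer: occupancy 3/16, limited by blocks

registers: 1024 blocks
shared memory: 40 blocks
warps: 64 blocks
blocks: 12 blocks

Answer: 12 blocks, 12 active warps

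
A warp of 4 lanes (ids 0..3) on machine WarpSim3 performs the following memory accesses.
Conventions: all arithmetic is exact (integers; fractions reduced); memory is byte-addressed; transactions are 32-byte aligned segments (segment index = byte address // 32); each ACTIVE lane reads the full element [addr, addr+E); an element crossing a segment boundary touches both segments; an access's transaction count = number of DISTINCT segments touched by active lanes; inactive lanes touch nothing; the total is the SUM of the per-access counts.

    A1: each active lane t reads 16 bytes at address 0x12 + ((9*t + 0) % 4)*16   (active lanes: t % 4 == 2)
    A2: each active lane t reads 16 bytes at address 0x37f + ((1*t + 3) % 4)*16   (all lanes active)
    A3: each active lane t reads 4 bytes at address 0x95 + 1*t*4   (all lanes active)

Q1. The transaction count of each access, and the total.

A1: 2 transactions
A2: 3 transactions
A3: 2 transactions

Answer: 2,3,2; total 7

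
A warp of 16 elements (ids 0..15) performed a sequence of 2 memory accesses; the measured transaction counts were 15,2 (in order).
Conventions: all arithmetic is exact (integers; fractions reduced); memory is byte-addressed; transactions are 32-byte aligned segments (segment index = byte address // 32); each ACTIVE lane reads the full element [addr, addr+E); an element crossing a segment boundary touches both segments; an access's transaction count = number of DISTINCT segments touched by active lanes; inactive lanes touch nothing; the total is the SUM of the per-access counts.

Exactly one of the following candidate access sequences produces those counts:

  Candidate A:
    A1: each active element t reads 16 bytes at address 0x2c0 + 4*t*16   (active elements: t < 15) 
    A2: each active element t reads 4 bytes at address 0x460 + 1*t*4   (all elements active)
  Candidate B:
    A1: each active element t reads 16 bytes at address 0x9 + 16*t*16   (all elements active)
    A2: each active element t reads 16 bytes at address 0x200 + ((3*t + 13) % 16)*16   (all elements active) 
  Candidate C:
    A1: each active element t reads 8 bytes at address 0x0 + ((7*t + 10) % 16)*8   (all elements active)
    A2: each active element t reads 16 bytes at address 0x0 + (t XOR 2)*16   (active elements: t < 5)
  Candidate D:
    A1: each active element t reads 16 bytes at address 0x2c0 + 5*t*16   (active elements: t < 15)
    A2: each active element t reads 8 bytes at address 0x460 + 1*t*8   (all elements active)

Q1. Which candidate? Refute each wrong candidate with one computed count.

B: A1 gives 16 transactions, not 15
C: A1 gives 4 transactions, not 15
D: A2 gives 4 transactions, not 2
A: all counts match (15,2)

Answer: A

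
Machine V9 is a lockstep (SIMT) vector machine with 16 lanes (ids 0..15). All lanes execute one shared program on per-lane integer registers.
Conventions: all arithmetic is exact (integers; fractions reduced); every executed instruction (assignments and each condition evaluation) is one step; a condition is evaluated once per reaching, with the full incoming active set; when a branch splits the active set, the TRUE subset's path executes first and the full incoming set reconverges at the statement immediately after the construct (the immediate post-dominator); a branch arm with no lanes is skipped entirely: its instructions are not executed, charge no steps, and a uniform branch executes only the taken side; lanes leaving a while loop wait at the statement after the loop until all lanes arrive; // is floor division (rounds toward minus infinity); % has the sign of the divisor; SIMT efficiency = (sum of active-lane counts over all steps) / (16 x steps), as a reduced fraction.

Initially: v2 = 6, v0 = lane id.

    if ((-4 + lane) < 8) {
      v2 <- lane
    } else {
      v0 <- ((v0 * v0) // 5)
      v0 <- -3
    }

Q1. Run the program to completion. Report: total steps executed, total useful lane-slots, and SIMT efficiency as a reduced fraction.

Answer: 4 steps, 36 useful, 9/16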